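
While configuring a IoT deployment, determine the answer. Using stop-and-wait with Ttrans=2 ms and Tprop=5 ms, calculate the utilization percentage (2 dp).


Given: Ttrans = 2 ms, Tprop = 5 ms
RTT = 2 * Tprop = 2 * 5 = 10 ms
U = Ttrans / (Ttrans + RTT)
U = 2 / (2 + 10)
U = 2 / 12 = 0.166667
U% = 16.67%

16.67


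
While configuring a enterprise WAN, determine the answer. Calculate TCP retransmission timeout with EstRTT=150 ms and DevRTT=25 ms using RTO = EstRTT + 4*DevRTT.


Given: EstRTT = 150 ms, DevRTT = 25 ms
Timeout = EstRTT + 4 * DevRTT
4 * DevRTT = 4 * 25 = 100
Timeout = 150 + 100 = 250 ms

250


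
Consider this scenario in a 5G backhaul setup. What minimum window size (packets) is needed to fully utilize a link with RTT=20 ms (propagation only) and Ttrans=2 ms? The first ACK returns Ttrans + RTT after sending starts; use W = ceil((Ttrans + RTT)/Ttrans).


Given: Ttrans = 2 ms, RTT = 20 ms (= 2 * Tprop, Tprop = 10 ms)
Time until first ACK returns = Ttrans + RTT = 2 + 20 = 22 ms
Need W * Ttrans >= Ttrans + RTT  ->  W >= (Ttrans + RTT) / Ttrans
(Ttrans + RTT) / Ttrans = 22 / 2 = 11
W_min = ceil(11) = 11

11


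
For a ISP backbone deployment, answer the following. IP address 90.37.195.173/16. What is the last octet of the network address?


Given: IP = 90.37.195.173, prefix = /16
Subnet mask = 255.255.0.0
Last octet of IP: 173
Last octet of mask: 0
Network last octet = 173 AND 0 = 0

0


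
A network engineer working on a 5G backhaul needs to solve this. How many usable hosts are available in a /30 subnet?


Given: subnet mask /30
Host bits = 32 - 30 = 2
Total addresses = 2^2 = 4
Usable hosts = 4 - 2 (network + broadcast) = 2

2


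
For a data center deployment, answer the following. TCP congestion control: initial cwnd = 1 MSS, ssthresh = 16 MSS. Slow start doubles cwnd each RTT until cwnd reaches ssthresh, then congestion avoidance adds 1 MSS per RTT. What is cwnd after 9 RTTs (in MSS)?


RTT 0: cwnd = 1 MSS (initial)
RTT 1: cwnd = 2 MSS (slow start, doubled)
RTT 2: cwnd = 4 MSS (slow start, doubled)
RTT 3: cwnd = 8 MSS (slow start, doubled)
RTT 4: cwnd = 16 MSS (slow start, doubled)
RTT 5: cwnd = 17 MSS (congestion avoidance, +1)
RTT 6: cwnd = 18 MSS (congestion avoidance, +1)
RTT 7: cwnd = 19 MSS (congestion avoidance, +1)
RTT 8: cwnd = 20 MSS (congestion avoidance, +1)
RTT 9: cwnd = 21 MSS (congestion avoidance, +1)

21


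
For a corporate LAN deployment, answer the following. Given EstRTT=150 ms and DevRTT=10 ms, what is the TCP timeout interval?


Given: EstRTT = 150 ms, DevRTT = 10 ms
Timeout = EstRTT + 4 * DevRTT
4 * DevRTT = 4 * 10 = 40
Timeout = 150 + 40 = 190 ms

190


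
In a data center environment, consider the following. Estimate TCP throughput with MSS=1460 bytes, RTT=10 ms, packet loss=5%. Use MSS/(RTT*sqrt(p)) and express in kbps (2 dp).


Given: MSS = 1460 bytes, RTT = 10 ms, loss = 5%
RTT in seconds = 10 / 1000 = 0.01
Loss rate = 5% = 0.05
sqrt(loss) = sqrt(0.05) = 0.223606797750
Throughput (bytes/s) = 1460 / (0.01 * 0.223606797750) = 652931.8494
Throughput (kbps) = 652931.8494 * 8 / 1000 = 5223.454795 -> 5223.45 kbps (2 dp)

5223.45


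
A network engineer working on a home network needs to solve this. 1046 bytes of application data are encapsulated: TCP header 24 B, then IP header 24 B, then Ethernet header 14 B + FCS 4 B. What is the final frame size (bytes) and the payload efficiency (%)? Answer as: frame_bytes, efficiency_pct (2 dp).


TCP segment = 1046 + 24 = 1070 B
IP packet = 1070 + 24 = 1094 B
Ethernet frame = 1094 + 14 + 4 = 1112 B
Efficiency = app / frame = 1046 / 1112 = 0.940647 = 94.0647% -> 94.06% (2 dp)

1112, 94.06


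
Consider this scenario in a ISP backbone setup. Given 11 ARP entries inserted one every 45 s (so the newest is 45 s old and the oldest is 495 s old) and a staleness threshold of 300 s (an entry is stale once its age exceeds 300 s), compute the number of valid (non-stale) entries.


Ages are k * 495/11 s for k = 1..11 (spacing = 45.0000 s).
Entry k is valid iff k * 495/11 <= 300 iff k <= 11 * 300 / 495 = 6.6667
n_valid = floor(6.6667) = 6
(n_stale = 11 - 6 = 5)

6


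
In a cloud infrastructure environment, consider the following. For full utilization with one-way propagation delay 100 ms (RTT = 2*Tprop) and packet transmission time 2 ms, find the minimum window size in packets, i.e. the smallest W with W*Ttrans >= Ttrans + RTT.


Given: Ttrans = 2 ms, RTT = 200 ms (= 2 * Tprop, Tprop = 100 ms)
Time until first ACK returns = Ttrans + RTT = 2 + 200 = 202 ms
Need W * Ttrans >= Ttrans + RTT  ->  W >= (Ttrans + RTT) / Ttrans
(Ttrans + RTT) / Ttrans = 202 / 2 = 101
W_min = ceil(101) = 101

101


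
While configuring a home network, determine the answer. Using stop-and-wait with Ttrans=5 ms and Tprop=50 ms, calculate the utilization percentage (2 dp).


Given: Ttrans = 5 ms, Tprop = 50 ms
RTT = 2 * Tprop = 2 * 50 = 100 ms
U = Ttrans / (Ttrans + RTT)
U = 5 / (5 + 100)
U = 5 / 105 = 0.047619
U% = 4.76%

4.76


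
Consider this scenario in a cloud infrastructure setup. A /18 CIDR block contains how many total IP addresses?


Given: CIDR prefix /18
Host bits = 32 - 18 = 14
Total addresses = 2^14 = 16384

16384


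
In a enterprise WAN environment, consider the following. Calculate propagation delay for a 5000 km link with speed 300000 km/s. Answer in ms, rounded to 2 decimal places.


Given: distance = 5000 km, speed = 300000 km/s
Delay = distance / speed = 5000 / 300000 seconds
Delay in ms = 5000 * 1000 / 300000
Delay = 16.6667 ms
Rounded to 2 dp = 16.67 ms

16.67


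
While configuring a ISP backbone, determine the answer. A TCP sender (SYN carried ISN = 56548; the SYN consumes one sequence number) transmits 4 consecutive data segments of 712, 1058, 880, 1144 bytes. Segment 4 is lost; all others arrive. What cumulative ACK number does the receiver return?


SYN uses sequence number 56548; first data byte = ISN + 1 = 56549.
Segment 1: SEQ = 56549, len = 712 B, covers [56549, 57260]
Segment 2: SEQ = 57261, len = 1058 B, covers [57261, 58318]
Segment 3: SEQ = 58319, len = 880 B, covers [58319, 59198]
Segment 4: SEQ = 59199, len = 1144 B, covers [59199, 60342] [LOST]
In-order data received: bytes [56549, 59198] (segments 1..3).
Segment 4 missing -> gap begins at byte 59199.
Cumulative ACK = next expected in-order byte = 56549 + 712 + 1058 + 880 = 59199

59199


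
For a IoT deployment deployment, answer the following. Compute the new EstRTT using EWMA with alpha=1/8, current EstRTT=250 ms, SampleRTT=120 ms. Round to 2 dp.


Given: EstRTT = 250 ms, SampleRTT = 120 ms, alpha = 1/8
New EstRTT = (1 - alpha) * EstRTT + alpha * SampleRTT
(7/8) * 250 = 218.75
(1/8) * 120 = 15
New EstRTT = 218.75 + 15 = 233.75 ms -> 233.75 ms (2 dp)

233.75


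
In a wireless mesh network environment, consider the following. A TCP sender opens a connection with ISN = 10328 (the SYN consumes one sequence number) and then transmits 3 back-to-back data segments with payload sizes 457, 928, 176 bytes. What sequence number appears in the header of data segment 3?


The SYN occupies sequence number ISN = 10328, so the first data byte is ISN + 1 = 10329.
SEQ of data segment i = (ISN + 1) + sum of payload sizes of segments 1..i-1.
Segment 1: SEQ = 10329, payload = 457 bytes
Segment 2: SEQ = 10786, payload = 928 bytes
Segment 3: SEQ = 11714, payload = 176 bytes
SEQ of segment 3 = 10329 + 457 + 928 = 11714

11714


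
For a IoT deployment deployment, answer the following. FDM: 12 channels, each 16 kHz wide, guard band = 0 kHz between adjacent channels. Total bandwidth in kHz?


Given: 12 channels, 16 kHz each, guard = 0 kHz
Channel bandwidth = 12 * 16 = 192 kHz
Guard bands = 11 gaps * 0 kHz = 0 kHz
Total = 192 + 0 = 192 kHz

192


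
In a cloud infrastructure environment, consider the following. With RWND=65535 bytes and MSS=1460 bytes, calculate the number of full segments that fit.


Given: RWND = 65535 bytes, MSS = 1460 bytes
Full segments = floor(RWND / MSS)
Full segments = floor(65535 / 1460)
Full segments = floor(44.887) = 44

44


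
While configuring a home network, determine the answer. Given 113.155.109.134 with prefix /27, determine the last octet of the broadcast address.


Given: IP = 113.155.109.134, prefix = /27
Host bits = 32 - 27 = 5
Network last octet = 134 AND mask = 128
Host part size = 2^5 - 1 = 31
Broadcast last octet = 128 OR 31 = 159

159


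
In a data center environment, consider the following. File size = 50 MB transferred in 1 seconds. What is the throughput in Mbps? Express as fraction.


Given: file = 50 MB, time = 1 s
File in Mb = 50 * 8 = 400 Mb
Throughput = 400 / 1 Mbps
Throughput = 400 Mbps

400


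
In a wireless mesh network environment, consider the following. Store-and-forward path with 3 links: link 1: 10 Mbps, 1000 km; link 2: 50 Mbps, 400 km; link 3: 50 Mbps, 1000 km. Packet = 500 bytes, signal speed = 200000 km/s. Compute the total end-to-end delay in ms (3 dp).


Packet = 500 bytes = 4000 bits. Store-and-forward: sum (t_trans + t_prop) per link.
Link 1: t_trans = 4000/(10*10^6) s = 0.4000 ms; t_prop = 1000/200000 s = 5.0000 ms; subtotal = 5.4000 ms
Link 2: t_trans = 4000/(50*10^6) s = 0.0800 ms; t_prop = 400/200000 s = 2.0000 ms; subtotal = 2.0800 ms
Link 3: t_trans = 4000/(50*10^6) s = 0.0800 ms; t_prop = 1000/200000 s = 5.0000 ms; subtotal = 5.0800 ms
End-to-end = 5.4000 + 2.0800 + 5.0800 = 12.5600 ms -> 12.560 ms (3 dp)

12.560


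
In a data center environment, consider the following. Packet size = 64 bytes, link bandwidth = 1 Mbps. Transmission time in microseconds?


Given: packet = 64 bytes, bandwidth = 1 Mbps
Packet in bits = 64 * 8 = 512 bits
Bandwidth = 1 * 10^6 = 1000000 bps
Time = 512 / 1000000 seconds
Time in us = 512 * 10^6 / 1000000 = 512

512


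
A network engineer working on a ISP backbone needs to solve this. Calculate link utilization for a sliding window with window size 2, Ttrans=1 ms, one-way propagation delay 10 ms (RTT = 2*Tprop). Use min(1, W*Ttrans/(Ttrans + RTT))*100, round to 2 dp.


Given: W = 2, Ttrans = 1 ms, RTT = 20 ms (= 2 * Tprop, Tprop = 10 ms)
Cycle time = Ttrans + RTT = 1 + 20 = 21 ms (first packet sent until its ACK returns)
W * Ttrans = 2 * 1 = 2 ms of sending per cycle
W * Ttrans / (Ttrans + RTT) = 2 / 21 = 0.095238
U = min(1, 0.095238) = 0.095238
U% = 9.52%

9.52


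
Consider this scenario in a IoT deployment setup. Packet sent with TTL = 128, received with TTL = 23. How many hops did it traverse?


Given: initial TTL = 128, received TTL = 23
Hops = initial TTL - received TTL
Hops = 128 - 23 = 105

105


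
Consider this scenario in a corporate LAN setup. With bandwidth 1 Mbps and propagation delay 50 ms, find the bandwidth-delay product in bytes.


Given: bandwidth = 1 Mbps, delay = 50 ms
BDP in bits = 1 * 10^6 * 50 / 1000
BDP in bits = 50000
BDP in bytes = 50000 / 8 = 6250

6250


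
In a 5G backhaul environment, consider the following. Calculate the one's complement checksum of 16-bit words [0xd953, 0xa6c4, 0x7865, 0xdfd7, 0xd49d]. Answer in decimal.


Given words: [0xd953, 0xa6c4, 0x7865, 0xdfd7, 0xd49d]
Step 1: Sum all words
Raw sum = 55635 + 42692 + 30821 + 57303 + 54429 = 240880
Step 2: Fold carry: (44272 + 3) = 44275
One's complement = ~44275 & 0xFFFF = 21260

21260


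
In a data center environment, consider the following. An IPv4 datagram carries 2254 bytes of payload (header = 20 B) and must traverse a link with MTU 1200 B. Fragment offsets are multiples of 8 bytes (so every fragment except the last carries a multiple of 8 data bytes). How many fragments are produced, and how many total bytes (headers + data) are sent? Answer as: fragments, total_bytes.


Max data per non-final fragment = floor((MTU - header)/8)*8 = floor((1200 - 20)/8)*8 = floor(1180/8)*8 = 1176 B
Final fragment needs no 8-byte alignment: it can carry up to MTU - header = 1180 B
Non-final fragments needed = ceil((payload - 1180) / 1176) = ceil(1074/1176) = ceil(0.9133) = 1
Number of fragments = 1 + 1 = 2
Fragment sizes (data): 1 * 1176 B + 1078 B (last, 1078 <= 1180 OK)
Total bytes sent = payload + n_frags * header = 2254 + 2*20 = 2254 + 40 = 2294 B

2, 2294


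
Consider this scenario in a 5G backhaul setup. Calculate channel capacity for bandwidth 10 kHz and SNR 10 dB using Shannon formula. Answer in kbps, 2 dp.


Given: B = 10 kHz, SNR = 10 dB
SNR linear = 10^(10/10) = 10
1 + SNR = 11
log2(11) = 3.4594316186
C = 10 * 1000 * 3.4594316186 = 34594.3162 bps
C = 34.594316 kbps -> 34.59 kbps (2 dp)

34.59


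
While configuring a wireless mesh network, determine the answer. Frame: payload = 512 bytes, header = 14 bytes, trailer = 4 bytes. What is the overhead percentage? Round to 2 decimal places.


Given: payload = 512 B, header = 14 B, trailer = 4 B
Overhead bytes = header + trailer = 14 + 4 = 18
Total frame = payload + overhead = 512 + 18 = 530
Overhead % = 18 / 530 * 100 = 3.3962% -> 3.40% (2 dp)

3.40


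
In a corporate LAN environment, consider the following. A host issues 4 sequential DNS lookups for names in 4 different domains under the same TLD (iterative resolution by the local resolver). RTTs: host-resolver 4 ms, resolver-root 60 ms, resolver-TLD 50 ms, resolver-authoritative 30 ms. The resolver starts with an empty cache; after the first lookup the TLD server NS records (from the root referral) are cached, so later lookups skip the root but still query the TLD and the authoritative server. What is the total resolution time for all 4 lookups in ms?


Lookup 1 (cold cache): local + root + TLD + auth = 4 + 60 + 50 + 30 = 144 ms
Lookups 2..4 (TLD NS cached -> skip root; new domain -> still ask TLD and auth): local + TLD + auth = 4 + 50 + 30 = 84 ms each
Remaining 3 lookups: 3 * 84 = 252 ms
Total = 144 + 252 = 396 ms

396


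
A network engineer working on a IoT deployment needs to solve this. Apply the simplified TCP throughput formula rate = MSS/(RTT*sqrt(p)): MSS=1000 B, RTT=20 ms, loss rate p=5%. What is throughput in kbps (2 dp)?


Given: MSS = 1000 bytes, RTT = 20 ms, loss = 5%
RTT in seconds = 20 / 1000 = 0.02
Loss rate = 5% = 0.05
sqrt(loss) = sqrt(0.05) = 0.223606797750
Throughput (bytes/s) = 1000 / (0.02 * 0.223606797750) = 223606.7977
Throughput (kbps) = 223606.7977 * 8 / 1000 = 1788.854382 -> 1788.85 kbps (2 dp)

1788.85


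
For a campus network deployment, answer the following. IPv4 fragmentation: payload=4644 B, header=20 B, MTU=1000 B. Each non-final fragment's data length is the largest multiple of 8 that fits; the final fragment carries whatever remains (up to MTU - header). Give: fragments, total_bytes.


Max data per non-final fragment = floor((MTU - header)/8)*8 = floor((1000 - 20)/8)*8 = floor(980/8)*8 = 976 B
Final fragment needs no 8-byte alignment: it can carry up to MTU - header = 980 B
Non-final fragments needed = ceil((payload - 980) / 976) = ceil(3664/976) = ceil(3.7541) = 4
Number of fragments = 4 + 1 = 5
Fragment sizes (data): 4 * 976 B + 740 B (last, 740 <= 980 OK)
Total bytes sent = payload + n_frags * header = 4644 + 5*20 = 4644 + 100 = 4744 B

5, 4744


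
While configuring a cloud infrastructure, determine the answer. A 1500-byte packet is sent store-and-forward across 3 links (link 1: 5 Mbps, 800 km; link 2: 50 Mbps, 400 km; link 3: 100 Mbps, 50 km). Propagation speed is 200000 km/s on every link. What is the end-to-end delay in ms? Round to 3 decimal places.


Packet = 1500 bytes = 12000 bits. Store-and-forward: sum (t_trans + t_prop) per link.
Link 1: t_trans = 12000/(5*10^6) s = 2.4000 ms; t_prop = 800/200000 s = 4.0000 ms; subtotal = 6.4000 ms
Link 2: t_trans = 12000/(50*10^6) s = 0.2400 ms; t_prop = 400/200000 s = 2.0000 ms; subtotal = 2.2400 ms
Link 3: t_trans = 12000/(100*10^6) s = 0.1200 ms; t_prop = 50/200000 s = 0.2500 ms; subtotal = 0.3700 ms
End-to-end = 6.4000 + 2.2400 + 0.3700 = 9.0100 ms -> 9.010 ms (3 dp)

9.010


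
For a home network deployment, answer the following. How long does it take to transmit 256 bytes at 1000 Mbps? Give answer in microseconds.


Given: packet = 256 bytes, bandwidth = 1000 Mbps
Packet in bits = 256 * 8 = 2048 bits
Bandwidth = 1000 * 10^6 = 1000000000 bps
Time = 2048 / 1000000000 seconds
Time in us = 2048 * 10^6 / 1000000000 = 2.048

2.048


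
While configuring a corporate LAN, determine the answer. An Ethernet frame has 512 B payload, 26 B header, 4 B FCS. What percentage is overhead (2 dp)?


Given: payload = 512 B, header = 26 B, trailer = 4 B
Overhead bytes = header + trailer = 26 + 4 = 30
Total frame = payload + overhead = 512 + 30 = 542
Overhead % = 30 / 542 * 100 = 5.5351% -> 5.54% (2 dp)

5.54


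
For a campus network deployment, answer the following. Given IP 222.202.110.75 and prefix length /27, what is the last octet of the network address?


Given: IP = 222.202.110.75, prefix = /27
Subnet mask = 255.255.255.224
Last octet of IP: 75
Last octet of mask: 224
Network last octet = 75 AND 224 = 64

64


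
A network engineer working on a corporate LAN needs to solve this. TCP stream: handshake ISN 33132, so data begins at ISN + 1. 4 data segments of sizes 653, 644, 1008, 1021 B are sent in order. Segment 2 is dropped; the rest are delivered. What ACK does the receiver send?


SYN uses sequence number 33132; first data byte = ISN + 1 = 33133.
Segment 1: SEQ = 33133, len = 653 B, covers [33133, 33785]
Segment 2: SEQ = 33786, len = 644 B, covers [33786, 34429] [LOST]
Segment 3: SEQ = 34430, len = 1008 B, covers [34430, 35437]
Segment 4: SEQ = 35438, len = 1021 B, covers [35438, 36458]
In-order data received: bytes [33133, 33785] (segments 1..1).
Segment 2 missing -> gap begins at byte 33786; later segments buffered out of order.
Cumulative ACK = next expected in-order byte = 33133 + 653 = 33786

33786


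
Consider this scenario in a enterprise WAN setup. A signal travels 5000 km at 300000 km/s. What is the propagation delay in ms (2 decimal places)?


Given: distance = 5000 km, speed = 300000 km/s
Delay = distance / speed = 5000 / 300000 seconds
Delay in ms = 5000 * 1000 / 300000
Delay = 16.6667 ms
Rounded to 2 dp = 16.67 ms

16.67


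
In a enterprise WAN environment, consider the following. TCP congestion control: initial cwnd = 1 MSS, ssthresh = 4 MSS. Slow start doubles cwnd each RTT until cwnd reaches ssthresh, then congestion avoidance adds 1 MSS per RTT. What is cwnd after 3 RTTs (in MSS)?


RTT 0: cwnd = 1 MSS (initial)
RTT 1: cwnd = 2 MSS (slow start, doubled)
RTT 2: cwnd = 4 MSS (slow start, doubled)
RTT 3: cwnd = 5 MSS (congestion avoidance, +1)

5


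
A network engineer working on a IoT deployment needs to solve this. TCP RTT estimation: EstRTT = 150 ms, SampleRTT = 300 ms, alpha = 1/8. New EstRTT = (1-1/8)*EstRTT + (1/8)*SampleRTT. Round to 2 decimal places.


Given: EstRTT = 150 ms, SampleRTT = 300 ms, alpha = 1/8
New EstRTT = (1 - alpha) * EstRTT + alpha * SampleRTT
(7/8) * 150 = 131.25
(1/8) * 300 = 37.5
New EstRTT = 131.25 + 37.5 = 168.75 ms -> 168.75 ms (2 dp)

168.75


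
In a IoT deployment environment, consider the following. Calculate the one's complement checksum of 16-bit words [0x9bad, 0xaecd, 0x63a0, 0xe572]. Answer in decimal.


Given words: [0x9bad, 0xaecd, 0x63a0, 0xe572]
Step 1: Sum all words
Raw sum = 39853 + 44749 + 25504 + 58738 = 168844
Step 2: Fold carry: (37772 + 2) = 37774
One's complement = ~37774 & 0xFFFF = 27761

27761


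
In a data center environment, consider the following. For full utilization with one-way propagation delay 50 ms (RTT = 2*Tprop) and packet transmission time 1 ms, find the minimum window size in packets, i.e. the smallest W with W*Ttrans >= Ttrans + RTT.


Given: Ttrans = 1 ms, RTT = 100 ms (= 2 * Tprop, Tprop = 50 ms)
Time until first ACK returns = Ttrans + RTT = 1 + 100 = 101 ms
Need W * Ttrans >= Ttrans + RTT  ->  W >= (Ttrans + RTT) / Ttrans
(Ttrans + RTT) / Ttrans = 101 / 1 = 101
W_min = ceil(101) = 101

101


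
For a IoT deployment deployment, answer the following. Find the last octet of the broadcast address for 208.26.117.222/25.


Given: IP = 208.26.117.222, prefix = /25
Host bits = 32 - 25 = 7
Network last octet = 222 AND mask = 128
Host part size = 2^7 - 1 = 127
Broadcast last octet = 128 OR 127 = 255

255


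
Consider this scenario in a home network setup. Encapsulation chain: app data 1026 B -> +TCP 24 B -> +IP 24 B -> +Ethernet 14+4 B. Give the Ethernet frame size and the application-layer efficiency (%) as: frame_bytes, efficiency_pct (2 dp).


TCP segment = 1026 + 24 = 1050 B
IP packet = 1050 + 24 = 1074 B
Ethernet frame = 1074 + 14 + 4 = 1092 B
Efficiency = app / frame = 1026 / 1092 = 0.939560 = 93.9560% -> 93.96% (2 dp)

1092, 93.96


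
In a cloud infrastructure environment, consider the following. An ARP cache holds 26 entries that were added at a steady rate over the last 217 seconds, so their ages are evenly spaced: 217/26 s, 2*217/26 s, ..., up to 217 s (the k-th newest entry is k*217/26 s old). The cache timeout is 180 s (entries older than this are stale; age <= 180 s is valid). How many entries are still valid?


Ages are k * 217/26 s for k = 1..26 (spacing = 8.3462 s).
Entry k is valid iff k * 217/26 <= 180 iff k <= 26 * 180 / 217 = 21.5668
n_valid = floor(21.5668) = 21
(n_stale = 26 - 21 = 5)

21


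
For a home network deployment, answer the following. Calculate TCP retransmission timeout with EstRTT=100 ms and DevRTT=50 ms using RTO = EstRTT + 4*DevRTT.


Given: EstRTT = 100 ms, DevRTT = 50 ms
Timeout = EstRTT + 4 * DevRTT
4 * DevRTT = 4 * 50 = 200
Timeout = 100 + 200 = 300 ms

300


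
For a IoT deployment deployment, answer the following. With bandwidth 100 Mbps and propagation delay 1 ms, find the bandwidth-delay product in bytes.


Given: bandwidth = 100 Mbps, delay = 1 ms
BDP in bits = 100 * 10^6 * 1 / 1000
BDP in bits = 100000
BDP in bytes = 100000 / 8 = 12500

12500


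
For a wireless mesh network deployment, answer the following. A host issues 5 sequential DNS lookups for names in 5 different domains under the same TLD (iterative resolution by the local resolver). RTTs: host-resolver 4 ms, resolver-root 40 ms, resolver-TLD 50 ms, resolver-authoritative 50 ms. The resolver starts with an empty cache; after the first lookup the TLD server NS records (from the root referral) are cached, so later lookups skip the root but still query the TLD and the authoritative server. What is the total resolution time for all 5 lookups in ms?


Lookup 1 (cold cache): local + root + TLD + auth = 4 + 40 + 50 + 50 = 144 ms
Lookups 2..5 (TLD NS cached -> skip root; new domain -> still ask TLD and auth): local + TLD + auth = 4 + 50 + 50 = 104 ms each
Remaining 4 lookups: 4 * 104 = 416 ms
Total = 144 + 416 = 560 ms

560


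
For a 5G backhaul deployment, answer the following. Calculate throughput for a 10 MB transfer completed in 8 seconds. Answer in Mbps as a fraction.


Given: file = 10 MB, time = 8 s
File in Mb = 10 * 8 = 80 Mb
Throughput = 80 / 8 Mbps
Throughput = 10 Mbps

10


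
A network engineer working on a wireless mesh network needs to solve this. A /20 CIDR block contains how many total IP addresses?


Given: CIDR prefix /20
Host bits = 32 - 20 = 12
Total addresses = 2^12 = 4096

4096


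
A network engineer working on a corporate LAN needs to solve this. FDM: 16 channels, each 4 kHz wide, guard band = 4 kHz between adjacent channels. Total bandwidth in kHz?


Given: 16 channels, 4 kHz each, guard = 4 kHz
Channel bandwidth = 16 * 4 = 64 kHz
Guard bands = 15 gaps * 4 kHz = 60 kHz
Total = 64 + 60 = 124 kHz

124


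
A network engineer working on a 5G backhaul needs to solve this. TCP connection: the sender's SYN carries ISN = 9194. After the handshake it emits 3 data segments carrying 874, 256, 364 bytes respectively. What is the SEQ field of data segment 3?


The SYN occupies sequence number ISN = 9194, so the first data byte is ISN + 1 = 9195.
SEQ of data segment i = (ISN + 1) + sum of payload sizes of segments 1..i-1.
Segment 1: SEQ = 9195, payload = 874 bytes
Segment 2: SEQ = 10069, payload = 256 bytes
Segment 3: SEQ = 10325, payload = 364 bytes
SEQ of segment 3 = 9195 + 874 + 256 = 10325

10325


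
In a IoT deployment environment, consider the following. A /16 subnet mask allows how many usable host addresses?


Given: subnet mask /16
Host bits = 32 - 16 = 16
Total addresses = 2^16 = 65536
Usable hosts = 65536 - 2 (network + broadcast) = 65534

65534


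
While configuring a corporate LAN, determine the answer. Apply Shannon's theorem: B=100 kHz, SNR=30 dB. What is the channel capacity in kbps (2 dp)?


Given: B = 100 kHz, SNR = 30 dB
SNR linear = 10^(30/10) = 1000
1 + SNR = 1001
log2(1001) = 9.9672262588
C = 100 * 1000 * 9.9672262588 = 996722.6259 bps
C = 996.722626 kbps -> 996.72 kbps (2 dp)

996.72


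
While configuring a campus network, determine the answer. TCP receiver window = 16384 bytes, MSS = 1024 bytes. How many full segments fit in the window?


Given: RWND = 16384 bytes, MSS = 1024 bytes
Full segments = floor(RWND / MSS)
Full segments = floor(16384 / 1024)
Full segments = floor(16.0) = 16

16


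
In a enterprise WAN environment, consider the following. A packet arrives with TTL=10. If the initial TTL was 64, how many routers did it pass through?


Given: initial TTL = 64, received TTL = 10
Hops = initial TTL - received TTL
Hops = 64 - 10 = 54

54


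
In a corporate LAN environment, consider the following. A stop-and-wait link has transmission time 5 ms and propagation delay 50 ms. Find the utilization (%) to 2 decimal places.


Given: Ttrans = 5 ms, Tprop = 50 ms
RTT = 2 * Tprop = 2 * 50 = 100 ms
U = Ttrans / (Ttrans + RTT)
U = 5 / (5 + 100)
U = 5 / 105 = 0.047619
U% = 4.76%

4.76


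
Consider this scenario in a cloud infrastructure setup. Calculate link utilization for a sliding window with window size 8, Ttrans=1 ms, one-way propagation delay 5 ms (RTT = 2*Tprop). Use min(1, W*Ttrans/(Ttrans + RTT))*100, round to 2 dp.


Given: W = 8, Ttrans = 1 ms, RTT = 10 ms (= 2 * Tprop, Tprop = 5 ms)
Cycle time = Ttrans + RTT = 1 + 10 = 11 ms (first packet sent until its ACK returns)
W * Ttrans = 8 * 1 = 8 ms of sending per cycle
W * Ttrans / (Ttrans + RTT) = 8 / 11 = 0.727273
U = min(1, 0.727273) = 0.727273
U% = 72.73%

72.73


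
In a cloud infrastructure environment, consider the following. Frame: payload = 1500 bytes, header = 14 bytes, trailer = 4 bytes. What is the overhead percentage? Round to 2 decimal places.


Given: payload = 1500 B, header = 14 B, trailer = 4 B
Overhead bytes = header + trailer = 14 + 4 = 18
Total frame = payload + overhead = 1500 + 18 = 1518
Overhead % = 18 / 1518 * 100 = 1.1858% -> 1.19% (2 dp)

1.19


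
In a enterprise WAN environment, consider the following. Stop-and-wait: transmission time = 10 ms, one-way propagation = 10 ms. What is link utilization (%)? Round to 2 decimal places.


Given: Ttrans = 10 ms, Tprop = 10 ms
RTT = 2 * Tprop = 2 * 10 = 20 ms
U = Ttrans / (Ttrans + RTT)
U = 10 / (10 + 20)
U = 10 / 30 = 0.333333
U% = 33.33%

33.33


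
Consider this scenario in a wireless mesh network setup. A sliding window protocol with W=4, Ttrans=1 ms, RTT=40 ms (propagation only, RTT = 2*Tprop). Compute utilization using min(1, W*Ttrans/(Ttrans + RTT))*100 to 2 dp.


Given: W = 4, Ttrans = 1 ms, RTT = 40 ms (= 2 * Tprop, Tprop = 20 ms)
Cycle time = Ttrans + RTT = 1 + 40 = 41 ms (first packet sent until its ACK returns)
W * Ttrans = 4 * 1 = 4 ms of sending per cycle
W * Ttrans / (Ttrans + RTT) = 4 / 41 = 0.097561
U = min(1, 0.097561) = 0.097561
U% = 9.76%

9.76


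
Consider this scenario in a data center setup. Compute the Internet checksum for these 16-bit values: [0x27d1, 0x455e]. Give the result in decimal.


Given words: [0x27d1, 0x455e]
Step 1: Sum all words
Raw sum = 10193 + 17758 = 27951
One's complement = ~27951 & 0xFFFF = 37584

37584


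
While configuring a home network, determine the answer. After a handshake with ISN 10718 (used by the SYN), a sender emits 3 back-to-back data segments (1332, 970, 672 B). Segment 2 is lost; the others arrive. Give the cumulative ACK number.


SYN uses sequence number 10718; first data byte = ISN + 1 = 10719.
Segment 1: SEQ = 10719, len = 1332 B, covers [10719, 12050]
Segment 2: SEQ = 12051, len = 970 B, covers [12051, 13020] [LOST]
Segment 3: SEQ = 13021, len = 672 B, covers [13021, 13692]
In-order data received: bytes [10719, 12050] (segments 1..1).
Segment 2 missing -> gap begins at byte 12051; later segments buffered out of order.
Cumulative ACK = next expected in-order byte = 10719 + 1332 = 12051

12051


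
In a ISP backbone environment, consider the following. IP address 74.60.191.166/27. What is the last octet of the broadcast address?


Given: IP = 74.60.191.166, prefix = /27
Host bits = 32 - 27 = 5
Network last octet = 166 AND mask = 160
Host part size = 2^5 - 1 = 31
Broadcast last octet = 160 OR 31 = 191

191


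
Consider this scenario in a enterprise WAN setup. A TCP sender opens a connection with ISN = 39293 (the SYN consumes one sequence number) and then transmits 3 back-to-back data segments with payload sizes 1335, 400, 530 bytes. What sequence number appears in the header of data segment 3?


The SYN occupies sequence number ISN = 39293, so the first data byte is ISN + 1 = 39294.
SEQ of data segment i = (ISN + 1) + sum of payload sizes of segments 1..i-1.
Segment 1: SEQ = 39294, payload = 1335 bytes
Segment 2: SEQ = 40629, payload = 400 bytes
Segment 3: SEQ = 41029, payload = 530 bytes
SEQ of segment 3 = 39294 + 1335 + 400 = 41029

41029


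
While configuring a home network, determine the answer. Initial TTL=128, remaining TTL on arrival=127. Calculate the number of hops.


Given: initial TTL = 128, received TTL = 127
Hops = initial TTL - received TTL
Hops = 128 - 127 = 1

1


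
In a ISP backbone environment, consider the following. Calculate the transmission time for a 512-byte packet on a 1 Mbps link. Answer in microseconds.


Given: packet = 512 bytes, bandwidth = 1 Mbps
Packet in bits = 512 * 8 = 4096 bits
Bandwidth = 1 * 10^6 = 1000000 bps
Time = 4096 / 1000000 seconds
Time in us = 4096 * 10^6 / 1000000 = 4096

4096


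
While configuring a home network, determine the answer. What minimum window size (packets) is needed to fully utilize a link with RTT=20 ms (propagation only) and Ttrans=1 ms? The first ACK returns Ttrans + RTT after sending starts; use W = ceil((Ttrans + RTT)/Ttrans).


Given: Ttrans = 1 ms, RTT = 20 ms (= 2 * Tprop, Tprop = 10 ms)
Time until first ACK returns = Ttrans + RTT = 1 + 20 = 21 ms
Need W * Ttrans >= Ttrans + RTT  ->  W >= (Ttrans + RTT) / Ttrans
(Ttrans + RTT) / Ttrans = 21 / 1 = 21
W_min = ceil(21) = 21

21


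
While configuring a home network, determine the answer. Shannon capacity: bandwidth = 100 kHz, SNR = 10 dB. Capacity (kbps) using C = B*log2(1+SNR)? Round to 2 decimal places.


Given: B = 100 kHz, SNR = 10 dB
SNR linear = 10^(10/10) = 10
1 + SNR = 11
log2(11) = 3.4594316186
C = 100 * 1000 * 3.4594316186 = 345943.1619 bps
C = 345.943162 kbps -> 345.94 kbps (2 dp)

345.94


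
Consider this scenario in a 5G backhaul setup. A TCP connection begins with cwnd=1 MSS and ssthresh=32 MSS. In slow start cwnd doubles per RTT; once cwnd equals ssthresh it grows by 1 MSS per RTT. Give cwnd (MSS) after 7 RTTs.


RTT 0: cwnd = 1 MSS (initial)
RTT 1: cwnd = 2 MSS (slow start, doubled)
RTT 2: cwnd = 4 MSS (slow start, doubled)
RTT 3: cwnd = 8 MSS (slow start, doubled)
RTT 4: cwnd = 16 MSS (slow start, doubled)
RTT 5: cwnd = 32 MSS (slow start, doubled)
RTT 6: cwnd = 33 MSS (congestion avoidance, +1)
RTT 7: cwnd = 34 MSS (congestion avoidance, +1)

34


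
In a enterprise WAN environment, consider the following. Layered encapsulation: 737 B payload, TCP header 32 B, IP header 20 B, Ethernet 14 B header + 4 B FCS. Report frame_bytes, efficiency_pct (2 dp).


TCP segment = 737 + 32 = 769 B
IP packet = 769 + 20 = 789 B
Ethernet frame = 789 + 14 + 4 = 807 B
Efficiency = app / frame = 737 / 807 = 0.913259 = 91.3259% -> 91.33% (2 dp)

807, 91.33


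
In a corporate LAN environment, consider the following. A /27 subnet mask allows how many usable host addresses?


Given: subnet mask /27
Host bits = 32 - 27 = 5
Total addresses = 2^5 = 32
Usable hosts = 32 - 2 (network + broadcast) = 30

30


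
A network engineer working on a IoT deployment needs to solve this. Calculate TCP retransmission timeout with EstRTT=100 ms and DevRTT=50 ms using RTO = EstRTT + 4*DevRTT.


Given: EstRTT = 100 ms, DevRTT = 50 ms
Timeout = EstRTT + 4 * DevRTT
4 * DevRTT = 4 * 50 = 200
Timeout = 100 + 200 = 300 ms

300


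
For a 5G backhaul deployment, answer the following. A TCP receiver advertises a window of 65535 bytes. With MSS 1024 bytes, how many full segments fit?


Given: RWND = 65535 bytes, MSS = 1024 bytes
Full segments = floor(RWND / MSS)
Full segments = floor(65535 / 1024)
Full segments = floor(63.999) = 63

63


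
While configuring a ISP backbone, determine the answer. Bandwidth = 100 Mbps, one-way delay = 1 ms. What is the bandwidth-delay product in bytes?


Given: bandwidth = 100 Mbps, delay = 1 ms
BDP in bits = 100 * 10^6 * 1 / 1000
BDP in bits = 100000
BDP in bytes = 100000 / 8 = 12500

12500


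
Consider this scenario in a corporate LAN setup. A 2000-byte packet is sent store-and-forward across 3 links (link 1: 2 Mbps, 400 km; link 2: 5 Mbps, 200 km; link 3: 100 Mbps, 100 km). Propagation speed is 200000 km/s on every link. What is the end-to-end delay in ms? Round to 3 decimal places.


Packet = 2000 bytes = 16000 bits. Store-and-forward: sum (t_trans + t_prop) per link.
Link 1: t_trans = 16000/(2*10^6) s = 8.0000 ms; t_prop = 400/200000 s = 2.0000 ms; subtotal = 10.0000 ms
Link 2: t_trans = 16000/(5*10^6) s = 3.2000 ms; t_prop = 200/200000 s = 1.0000 ms; subtotal = 4.2000 ms
Link 3: t_trans = 16000/(100*10^6) s = 0.1600 ms; t_prop = 100/200000 s = 0.5000 ms; subtotal = 0.6600 ms
End-to-end = 10.0000 + 4.2000 + 0.6600 = 14.8600 ms -> 14.860 ms (3 dp)

14.860


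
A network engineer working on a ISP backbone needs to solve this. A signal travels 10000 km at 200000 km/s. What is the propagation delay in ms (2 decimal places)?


Given: distance = 10000 km, speed = 200000 km/s
Delay = distance / speed = 10000 / 200000 seconds
Delay in ms = 10000 * 1000 / 200000
Delay = 50.0000 ms
Rounded to 2 dp = 50.00 ms

50.00


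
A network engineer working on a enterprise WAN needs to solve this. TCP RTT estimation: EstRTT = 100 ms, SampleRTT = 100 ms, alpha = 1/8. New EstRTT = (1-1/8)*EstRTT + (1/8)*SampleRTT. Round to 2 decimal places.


Given: EstRTT = 100 ms, SampleRTT = 100 ms, alpha = 1/8
New EstRTT = (1 - alpha) * EstRTT + alpha * SampleRTT
(7/8) * 100 = 87.5
(1/8) * 100 = 12.5
New EstRTT = 87.5 + 12.5 = 100 ms -> 100.00 ms (2 dp)

100.00


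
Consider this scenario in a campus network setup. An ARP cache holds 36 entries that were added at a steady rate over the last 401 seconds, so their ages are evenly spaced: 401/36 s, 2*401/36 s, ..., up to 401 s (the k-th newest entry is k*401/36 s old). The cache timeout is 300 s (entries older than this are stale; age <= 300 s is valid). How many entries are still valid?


Ages are k * 401/36 s for k = 1..36 (spacing = 11.1389 s).
Entry k is valid iff k * 401/36 <= 300 iff k <= 36 * 300 / 401 = 26.9327
n_valid = floor(26.9327) = 26
(n_stale = 36 - 26 = 10)

26


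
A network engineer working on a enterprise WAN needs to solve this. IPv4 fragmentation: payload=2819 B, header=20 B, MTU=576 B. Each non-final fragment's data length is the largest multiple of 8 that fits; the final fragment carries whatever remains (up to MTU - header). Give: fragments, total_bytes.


Max data per non-final fragment = floor((MTU - header)/8)*8 = floor((576 - 20)/8)*8 = floor(556/8)*8 = 552 B
Final fragment needs no 8-byte alignment: it can carry up to MTU - header = 556 B
Non-final fragments needed = ceil((payload - 556) / 552) = ceil(2263/552) = ceil(4.0996) = 5
Number of fragments = 5 + 1 = 6
Fragment sizes (data): 5 * 552 B + 59 B (last, 59 <= 556 OK)
Total bytes sent = payload + n_frags * header = 2819 + 6*20 = 2819 + 120 = 2939 B

6, 2939


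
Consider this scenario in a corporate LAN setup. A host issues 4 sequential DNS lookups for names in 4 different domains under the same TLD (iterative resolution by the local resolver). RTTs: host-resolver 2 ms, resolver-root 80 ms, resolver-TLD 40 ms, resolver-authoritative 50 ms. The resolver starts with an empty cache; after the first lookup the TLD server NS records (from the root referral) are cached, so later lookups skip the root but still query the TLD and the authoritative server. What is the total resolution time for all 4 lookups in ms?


Lookup 1 (cold cache): local + root + TLD + auth = 2 + 80 + 40 + 50 = 172 ms
Lookups 2..4 (TLD NS cached -> skip root; new domain -> still ask TLD and auth): local + TLD + auth = 2 + 40 + 50 = 92 ms each
Remaining 3 lookups: 3 * 92 = 276 ms
Total = 172 + 276 = 448 ms

448


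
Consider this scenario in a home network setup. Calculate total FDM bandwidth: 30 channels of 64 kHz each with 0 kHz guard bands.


Given: 30 channels, 64 kHz each, guard = 0 kHz
Channel bandwidth = 30 * 64 = 1920 kHz
Guard bands = 29 gaps * 0 kHz = 0 kHz
Total = 1920 + 0 = 1920 kHz

1920


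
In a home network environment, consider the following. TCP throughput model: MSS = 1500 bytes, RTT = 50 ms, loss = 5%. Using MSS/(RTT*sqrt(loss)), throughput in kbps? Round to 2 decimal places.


Given: MSS = 1500 bytes, RTT = 50 ms, loss = 5%
RTT in seconds = 50 / 1000 = 0.05
Loss rate = 5% = 0.05
sqrt(loss) = sqrt(0.05) = 0.223606797750
Throughput (bytes/s) = 1500 / (0.05 * 0.223606797750) = 134164.0786
Throughput (kbps) = 134164.0786 * 8 / 1000 = 1073.312629 -> 1073.31 kbps (2 dp)

1073.31


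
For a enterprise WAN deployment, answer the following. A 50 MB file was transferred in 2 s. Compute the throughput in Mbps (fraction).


Given: file = 50 MB, time = 2 s
File in Mb = 50 * 8 = 400 Mb
Throughput = 400 / 2 Mbps
Throughput = 200 Mbps

200


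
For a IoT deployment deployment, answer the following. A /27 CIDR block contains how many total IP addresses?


Given: CIDR prefix /27
Host bits = 32 - 27 = 5
Total addresses = 2^5 = 32

32


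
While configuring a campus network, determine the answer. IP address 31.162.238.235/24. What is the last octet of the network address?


Given: IP = 31.162.238.235, prefix = /24
Subnet mask = 255.255.255.0
Last octet of IP: 235
Last octet of mask: 0
Network last octet = 235 AND 0 = 0

0


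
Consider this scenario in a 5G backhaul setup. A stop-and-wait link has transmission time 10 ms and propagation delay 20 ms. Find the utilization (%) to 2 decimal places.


Given: Ttrans = 10 ms, Tprop = 20 ms
RTT = 2 * Tprop = 2 * 20 = 40 ms
U = Ttrans / (Ttrans + RTT)
U = 10 / (10 + 40)
U = 10 / 50 = 0.2
U% = 20.00%

20.00


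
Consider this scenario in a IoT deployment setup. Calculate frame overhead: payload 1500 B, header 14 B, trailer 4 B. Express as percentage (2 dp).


Given: payload = 1500 B, header = 14 B, trailer = 4 B
Overhead bytes = header + trailer = 14 + 4 = 18
Total frame = payload + overhead = 1500 + 18 = 1518
Overhead % = 18 / 1518 * 100 = 1.1858% -> 1.19% (2 dp)

1.19


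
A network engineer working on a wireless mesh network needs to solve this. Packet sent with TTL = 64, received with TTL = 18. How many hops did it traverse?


Given: initial TTL = 64, received TTL = 18
Hops = initial TTL - received TTL
Hops = 64 - 18 = 46

46


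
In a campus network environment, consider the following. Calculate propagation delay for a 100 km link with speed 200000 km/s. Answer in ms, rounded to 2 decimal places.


Given: distance = 100 km, speed = 200000 km/s
Delay = distance / speed = 100 / 200000 seconds
Delay in ms = 100 * 1000 / 200000
Delay = 0.5000 ms
Rounded to 2 dp = 0.50 ms

0.50


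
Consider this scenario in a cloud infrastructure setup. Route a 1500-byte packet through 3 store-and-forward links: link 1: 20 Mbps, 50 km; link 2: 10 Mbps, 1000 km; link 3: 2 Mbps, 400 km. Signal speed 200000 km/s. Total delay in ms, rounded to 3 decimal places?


Packet = 1500 bytes = 12000 bits. Store-and-forward: sum (t_trans + t_prop) per link.
Link 1: t_trans = 12000/(20*10^6) s = 0.6000 ms; t_prop = 50/200000 s = 0.2500 ms; subtotal = 0.8500 ms
Link 2: t_trans = 12000/(10*10^6) s = 1.2000 ms; t_prop = 1000/200000 s = 5.0000 ms; subtotal = 6.2000 ms
Link 3: t_trans = 12000/(2*10^6) s = 6.0000 ms; t_prop = 400/200000 s = 2.0000 ms; subtotal = 8.0000 ms
End-to-end = 0.8500 + 6.2000 + 8.0000 = 15.0500 ms -> 15.050 ms (3 dp)

15.050
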